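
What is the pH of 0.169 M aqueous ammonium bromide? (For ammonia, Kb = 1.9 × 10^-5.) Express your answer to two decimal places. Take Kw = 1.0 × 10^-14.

pH = 5.03

NH4+ is the conjugate acid of the weak base NH3.
Ka = Kw/Kb = 1.0×10^-14 / 1.9 × 10^-5 = 5.26 × 10^-10
Ka = [H+]²/(0.169 − [H+]) = 5.26 × 10^-10
Since Ka ≪ C₀, [H+] ≈ √(Ka·C₀) = 9.43 × 10^-6 M.
pH = −log[H+] = −log(9.43 × 10^-6) = 5.03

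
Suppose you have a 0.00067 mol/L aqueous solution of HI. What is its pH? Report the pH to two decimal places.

pH = 3.17

HI is a strong acid and dissociates completely, so [H+] = 0.00067 M.
pH = -log(0.00067) = 3.17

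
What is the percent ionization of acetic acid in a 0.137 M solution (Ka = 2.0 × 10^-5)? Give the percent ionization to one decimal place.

1.2%

CH3COOH ⇌ CH3COO- + H+; let x = [H+] at equilibrium.
x ≈ √(Ka·C₀) = √(2.0 × 10^-5 × 0.137) = 1.66 × 10^-3 M
Fraction ionized = 1.66 × 10^-3 / 0.137 = 0.0121 → 1.2%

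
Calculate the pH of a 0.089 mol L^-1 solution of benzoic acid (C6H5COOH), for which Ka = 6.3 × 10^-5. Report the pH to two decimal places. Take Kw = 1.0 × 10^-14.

pH = 2.63

C6H5COOH ⇌ C6H5COO- + H+
Let x = [H+] at equilibrium. Ka = x²/(0.089 − x).
Assume x ≪ 0.089: x ≈ √(6.3 × 10^-5 × 0.089) = 2.37 × 10^-3 M
(x/C₀ = 2.7% < 5%, so the approximation holds.)
pH = −log[H+] = −log(2.37 × 10^-3) = 2.63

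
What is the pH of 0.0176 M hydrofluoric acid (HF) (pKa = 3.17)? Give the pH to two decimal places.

HF ⇌ F- + H+
Ka = 10^(−3.17) = 6.76 × 10^-4
From the ICE table, Ka = [H+]²/(0.0176 − [H+]) = 6.76 × 10^-4.
Here C₀/Ka ≈ 26, so the small-[H+] approximation fails. Use the quadratic:
[H+] = (−Ka + √(Ka² + 4·Ka·C₀))/2 = 3.13 × 10^-3 M
pH = −log[H+] = −log(3.13 × 10^-3) = 2.50

pH = 2.50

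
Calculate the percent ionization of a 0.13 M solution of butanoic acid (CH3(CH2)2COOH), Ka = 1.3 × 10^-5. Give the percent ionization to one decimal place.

CH3(CH2)2COOH ⇌ CH3(CH2)2COO- + H+; let x = [H+] at equilibrium.
x ≈ √(Ka·C₀) = √(1.3 × 10^-5 × 0.13) = 1.30 × 10^-3 M
Fraction ionized = 1.30 × 10^-3 / 0.13 = 0.0100 → 1.0%

1.0%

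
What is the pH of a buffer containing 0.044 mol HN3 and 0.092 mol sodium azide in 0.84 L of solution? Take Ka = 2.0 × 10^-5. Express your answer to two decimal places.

pKa = −log(2.0 × 10^-5) = 4.699
Henderson–Hasselbalch: pH = pKa + log([N3-]/[HN3]) = 4.699 + log(0.092/0.044)
pH = 4.699 + (+0.320) = 5.02

pH = 5.02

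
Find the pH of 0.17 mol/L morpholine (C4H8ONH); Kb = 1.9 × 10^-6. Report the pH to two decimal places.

pH = 10.75

C4H8ONH + H2O ⇌ C4H8ONH2+ + OH-
From the ICE table, Kb = x²/(0.17 − x) = 1.9 × 10^-6.
Neglecting x in the denominator: x = √(1.9 × 10^-6 × 0.17) = 5.68 × 10^-4 M
Check: 0.33% ionized — well under 5%, approximation valid.
pOH = −log(5.68 × 10^-4) = 3.25; pH = 14.00 − 3.25 = 10.75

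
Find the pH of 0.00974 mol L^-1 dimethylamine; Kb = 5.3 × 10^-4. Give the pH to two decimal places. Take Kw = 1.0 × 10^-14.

pH = 11.31

(CH3)2NH + H2O ⇌ (CH3)2NH2+ + OH-
Let x = [OH-] at equilibrium. Kb = x²/(0.00974 − x).
Here C₀/Kb ≈ 18.4, so the small-x approximation fails. Use the quadratic:
x = (−Kb + √(Kb² + 4·Kb·C₀))/2 = 2.02 × 10^-3 M
pOH = 2.69, so pH = 14.00 − pOH = 11.31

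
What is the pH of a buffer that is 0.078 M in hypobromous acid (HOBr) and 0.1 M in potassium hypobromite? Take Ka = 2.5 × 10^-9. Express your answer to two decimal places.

pKa = −log(2.5 × 10^-9) = 8.602
pH = pKa + log([A⁻]/[HA]) = 8.602 + log(0.1/0.078)
pH = 8.602 + (+0.108) = 8.71

pH = 8.71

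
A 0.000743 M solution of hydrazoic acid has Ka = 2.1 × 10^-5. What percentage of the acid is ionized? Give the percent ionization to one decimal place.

15.5%

HN3 ⇌ N3- + H+; let x = [H+] at equilibrium.
Solve x² + 2.1e-05x − 1.56e-08 = 0 → x = 1.15 × 10^-4 M
Fraction ionized = 1.15 × 10^-4 / 0.000743 = 0.1548 → 15.5%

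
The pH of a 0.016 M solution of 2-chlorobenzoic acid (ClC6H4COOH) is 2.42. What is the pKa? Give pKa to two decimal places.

pKa = 2.93

[H+] = 10^(-2.42) = 3.80 × 10^-3 M
At equilibrium [HA] = 0.016 − 3.80 × 10^-3 = 1.22 × 10^-2 M
Ka = [H+][A-]/[HA] = (3.80 × 10^-3)² / 1.22 × 10^-2 = 1.18 × 10^-3
pKa = -log(1.18 × 10^-3) = 2.93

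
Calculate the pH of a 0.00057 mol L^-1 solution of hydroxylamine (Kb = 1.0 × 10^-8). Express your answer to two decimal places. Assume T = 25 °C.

NH2OH + H2O ⇌ NH3OH+ + OH-
From the ICE table, Kb = [OH-]²/(0.00057 − [OH-]) = 1.0 × 10^-8.
Assume [OH-] ≪ 0.00057: [OH-] ≈ √(1.0 × 10^-8 × 0.00057) = 2.39 × 10^-6 M
([OH-]/C₀ = 0.42% < 5%, so the approximation holds.)
pOH = 5.62, so pH = 14.00 − pOH = 8.38

pH = 8.38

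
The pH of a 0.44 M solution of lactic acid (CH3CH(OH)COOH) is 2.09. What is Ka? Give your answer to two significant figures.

Ka = 1.5 × 10^-4

[H+] = 10^(-2.09) = 8.13 × 10^-3 M
At equilibrium [HA] = 0.44 − 8.13 × 10^-3 = 4.32 × 10^-1 M
Ka = [H+][A-]/[HA] = (8.13 × 10^-3)² / 4.32 × 10^-1 = 1.5 × 10^-4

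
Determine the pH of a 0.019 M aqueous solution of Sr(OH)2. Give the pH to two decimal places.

pH = 12.58

Sr(OH)2 is a strong base (each formula unit releases 2 OH-); [OH-] = 0.038 M.
pOH = -log(0.038) = 1.42
pH = 14.00 - 1.42 = 12.58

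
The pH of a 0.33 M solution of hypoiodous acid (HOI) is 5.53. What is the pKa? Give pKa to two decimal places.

pKa = 10.58

[H+] = 10^(-5.53) = 2.95 × 10^-6 M
At equilibrium [HA] = 0.33 − 2.95 × 10^-6 = 3.30 × 10^-1 M
Ka = [H+][A-]/[HA] = (2.95 × 10^-6)² / 3.30 × 10^-1 = 2.64 × 10^-11
pKa = -log(2.64 × 10^-11) = 10.58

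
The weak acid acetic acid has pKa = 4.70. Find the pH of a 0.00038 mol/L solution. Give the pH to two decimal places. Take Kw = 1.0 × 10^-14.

pH = 4.11

CH3COOH ⇌ CH3COO- + H+
Ka = 10^(−4.70) = 2.00 × 10^-5
Ka = [H+]²/(0.00038 − [H+]) = 2.00 × 10^-5
[H+] is not negligible relative to C₀; solve [H+]² + 2e-05·[H+] − 7.6e-09 = 0.
[H+] = [−2e-05 + √(2e-05² + 3.04e-08)]/2 = 7.77 × 10^-5 M
pH = −log(7.77 × 10^-5) = 4.11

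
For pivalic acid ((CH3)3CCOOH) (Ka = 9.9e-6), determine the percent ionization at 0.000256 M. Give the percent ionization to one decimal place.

(CH3)3CCOOH ⇌ (CH3)3CCOO- + H+; let x = [H+] at equilibrium.
Solve x² + 9.9e-06x − 2.53e-09 = 0 → x = 4.56 × 10^-5 M
Fraction ionized = 4.56 × 10^-5 / 0.000256 = 0.1781 → 17.8%

17.8%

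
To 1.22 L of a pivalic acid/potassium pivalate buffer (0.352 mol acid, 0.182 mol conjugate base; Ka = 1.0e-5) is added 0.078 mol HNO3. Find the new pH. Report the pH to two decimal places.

After neutralization: n((CH3)3CCOOH) = 0.43 mol, n((CH3)3CCOO-) = 0.104 mol.
pKa = −log(1.0 × 10^-5) = 5.000
pH = pKa + log([A⁻]/[HA]) = 5.000 + log(0.104/0.43) = 5.000 -0.616

pH = 4.38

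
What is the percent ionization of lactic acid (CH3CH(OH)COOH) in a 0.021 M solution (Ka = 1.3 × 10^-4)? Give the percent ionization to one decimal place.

7.6%

CH3CH(OH)COOH ⇌ CH3CH(OH)COO- + H+; let x = [H+] at equilibrium.
Ka = x²/(C₀ − x); solving the quadratic gives x = 1.59 × 10^-3 M.
% ionization = x/C₀ × 100% = 1.59 × 10^-3/0.021 × 100% = 7.6%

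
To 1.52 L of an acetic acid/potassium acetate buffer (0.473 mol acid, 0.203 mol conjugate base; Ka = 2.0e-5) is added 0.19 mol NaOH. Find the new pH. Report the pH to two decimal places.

pH = 4.84

OH- converts CH3COOH to CH3COO-: CH3COOH → 0.283 mol, CH3COO- → 0.393 mol.
pKa = −log(2.0 × 10^-5) = 4.699
pH = pKa + log([A⁻]/[HA]) = 4.699 + log(0.393/0.283) = 4.699 +0.143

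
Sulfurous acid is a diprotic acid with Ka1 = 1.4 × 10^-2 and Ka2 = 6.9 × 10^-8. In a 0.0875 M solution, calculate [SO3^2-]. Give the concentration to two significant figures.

First ionization gives [H+] ≈ [HSO3-] = 2.87 × 10^-2 M.
Second step: Ka2 = [H+][SO3^2-]/[HSO3-] ≈ [SO3^2-] (since [H+] ≈ [HSO3-]).
So [SO3^2-] ≈ Ka2.

6.9 × 10^-8 M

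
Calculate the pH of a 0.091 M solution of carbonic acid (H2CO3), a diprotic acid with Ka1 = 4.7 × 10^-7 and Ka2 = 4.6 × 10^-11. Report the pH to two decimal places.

pH = 3.68

Ka1 ≫ Ka2, so treat the first dissociation as the only significant source of H+.
Ka1 = x²/(0.091 − x) = 4.7 × 10^-7
x ≈ √(4.7 × 10^-7 × 0.091) = 2.07 × 10^-4 M
pH = −log(2.07 × 10^-4) = 3.68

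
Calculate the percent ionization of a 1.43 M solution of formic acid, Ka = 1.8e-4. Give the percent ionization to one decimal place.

HCOOH ⇌ HCOO- + H+; let x = [H+] at equilibrium.
x ≈ √(Ka·C₀) = √(1.8 × 10^-4 × 1.43) = 1.60 × 10^-2 M
% ionization = x/C₀ × 100% = 1.60 × 10^-2/1.43 × 100% = 1.1%

1.1%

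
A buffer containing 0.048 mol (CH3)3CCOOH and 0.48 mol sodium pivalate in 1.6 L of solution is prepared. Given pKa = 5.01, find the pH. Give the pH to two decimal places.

pH = 6.01

Using pH = pKa + log([base]/[acid]) with [base]/[acid] = 0.48/0.048:
pH = 5.01 + (+1.000) = 6.01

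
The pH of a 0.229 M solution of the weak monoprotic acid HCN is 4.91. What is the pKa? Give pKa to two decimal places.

pKa = 9.18

[H+] = 10^(-4.91) = 1.23 × 10^-5 M
At equilibrium [HA] = 0.229 − 1.23 × 10^-5 = 2.29 × 10^-1 M
Ka = [H+][A-]/[HA] = (1.23 × 10^-5)² / 2.29 × 10^-1 = 6.61 × 10^-10
pKa = -log(6.61 × 10^-10) = 9.18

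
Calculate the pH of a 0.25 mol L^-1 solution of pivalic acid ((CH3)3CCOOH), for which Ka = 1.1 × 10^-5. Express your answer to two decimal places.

pH = 2.78

(CH3)3CCOOH ⇌ (CH3)3CCOO- + H+
From the ICE table, Ka = [H+]²/(0.25 − [H+]) = 1.1 × 10^-5.
Neglecting [H+] in the denominator: [H+] = √(1.1 × 10^-5 × 0.25) = 1.66 × 10^-3 M
([H+]/C₀ = 0.66% < 5%, so the approximation holds.)
pH = −log(1.66 × 10^-3) = 2.78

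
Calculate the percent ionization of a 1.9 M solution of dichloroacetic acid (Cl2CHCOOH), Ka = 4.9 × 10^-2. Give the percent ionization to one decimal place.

14.8%

Cl2CHCOOH ⇌ Cl2CHCOO- + H+; let x = [H+] at equilibrium.
Ka = x²/(C₀ − x); solving the quadratic gives x = 2.82 × 10^-1 M.
% ionization = x/C₀ × 100% = 2.82 × 10^-1/1.9 × 100% = 14.8%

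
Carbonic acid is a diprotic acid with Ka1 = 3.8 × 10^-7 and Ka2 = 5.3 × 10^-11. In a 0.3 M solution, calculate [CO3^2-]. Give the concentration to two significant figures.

5.3 × 10^-11 M

First ionization gives [H+] ≈ [HCO3-] = 3.38 × 10^-4 M.
Second step: Ka2 = [H+][CO3^2-]/[HCO3-] ≈ [CO3^2-] (since [H+] ≈ [HCO3-]).
So [CO3^2-] ≈ Ka2.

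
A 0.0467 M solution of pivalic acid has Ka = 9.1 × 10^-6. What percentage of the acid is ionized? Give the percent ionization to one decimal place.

(CH3)3CCOOH ⇌ (CH3)3CCOO- + H+; let x = [H+] at equilibrium.
x ≈ √(Ka·C₀) = √(9.1 × 10^-6 × 0.0467) = 6.52 × 10^-4 M
Fraction ionized = 6.52 × 10^-4 / 0.0467 = 0.0140 → 1.4%

1.4%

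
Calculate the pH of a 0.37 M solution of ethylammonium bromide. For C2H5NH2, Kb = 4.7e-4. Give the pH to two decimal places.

pH = 5.55

C2H5NH3+ is the conjugate acid of the weak base C2H5NH2.
Ka = Kw/Kb = 1.0×10^-14 / 4.7 × 10^-4 = 2.13 × 10^-11
From the ICE table, Ka = [H+]²/(0.37 − [H+]) = 2.13 × 10^-11.
Neglecting [H+] in the denominator: [H+] = √(2.13 × 10^-11 × 0.37) = 2.81 × 10^-6 M
Check: 0.00076% ionized — well under 5%, approximation valid.
pH = −log(2.81 × 10^-6) = 5.55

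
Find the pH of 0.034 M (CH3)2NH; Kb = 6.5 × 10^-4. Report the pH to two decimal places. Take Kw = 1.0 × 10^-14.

(CH3)2NH + H2O ⇌ (CH3)2NH2+ + OH-
Kb = [OH-]²/(0.034 − [OH-]) = 6.5 × 10^-4
The 5% rule fails; solving [OH-]² + Kb·[OH-] − Kb·C₀ = 0 exactly:
[OH-] = [−0.00065 + √(0.00065² + 8.84e-05)]/2 = 4.39 × 10^-3 M
pOH = −log(4.39 × 10^-3) = 2.36; pH = 14.00 − 2.36 = 11.64

pH = 11.64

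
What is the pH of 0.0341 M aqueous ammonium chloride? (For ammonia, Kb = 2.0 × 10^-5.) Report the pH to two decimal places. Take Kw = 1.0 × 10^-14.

pH = 5.38

NH4+ is the conjugate acid of the weak base NH3.
Ka = Kw/Kb = 1.0×10^-14 / 2.0 × 10^-5 = 5.00 × 10^-10
Ka = [H+]²/(0.0341 − [H+]) = 5.00 × 10^-10
Assume [H+] ≪ 0.0341: [H+] ≈ √(5.00 × 10^-10 × 0.0341) = 4.13 × 10^-6 M
([H+]/C₀ = 0.012% < 5%, so the approximation holds.)
pH = −log(4.13 × 10^-6) = 5.38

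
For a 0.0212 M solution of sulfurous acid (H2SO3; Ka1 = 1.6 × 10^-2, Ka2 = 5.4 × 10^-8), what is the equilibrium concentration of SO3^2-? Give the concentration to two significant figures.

First ionization gives [H+] ≈ [HSO3-] = 1.21 × 10^-2 M.
Second step: Ka2 = [H+][SO3^2-]/[HSO3-] ≈ [SO3^2-] (since [H+] ≈ [HSO3-]).
So [SO3^2-] ≈ Ka2.

5.4 × 10^-8 M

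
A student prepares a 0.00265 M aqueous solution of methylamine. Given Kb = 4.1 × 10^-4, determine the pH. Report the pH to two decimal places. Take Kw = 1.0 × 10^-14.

CH3NH2 + H2O ⇌ CH3NH3+ + OH-
Kb = [OH-]²/(0.00265 − [OH-]) = 4.1 × 10^-4
[OH-] is not negligible relative to C₀; solve [OH-]² + 0.00041·[OH-] − 1.09e-06 = 0.
[OH-] = (−Kb + √(Kb² + 4·Kb·C₀))/2 = 8.57 × 10^-4 M
pOH = 3.07, so pH = 14.00 − pOH = 10.93

pH = 10.93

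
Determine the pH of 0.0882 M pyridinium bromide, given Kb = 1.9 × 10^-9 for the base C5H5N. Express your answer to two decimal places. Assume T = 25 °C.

C5H5NH+ is the conjugate acid of the weak base C5H5N.
Ka = Kw/Kb = 1.0×10^-14 / 1.9 × 10^-9 = 5.26 × 10^-6
From the ICE table, Ka = [H+]²/(0.0882 − [H+]) = 5.26 × 10^-6.
Assume [H+] ≪ 0.0882: [H+] ≈ √(5.26 × 10^-6 × 0.0882) = 6.81 × 10^-4 M
Check: 0.77% ionized — well under 5%, approximation valid.
pH = −log(6.81 × 10^-4) = 3.17

pH = 3.17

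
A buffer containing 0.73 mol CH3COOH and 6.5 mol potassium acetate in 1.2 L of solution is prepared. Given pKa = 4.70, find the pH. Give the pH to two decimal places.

pH = 5.65

pH = pKa + log([A⁻]/[HA]) = 4.70 + log(6.5/0.73)
pH = 4.70 + (+0.950) = 5.65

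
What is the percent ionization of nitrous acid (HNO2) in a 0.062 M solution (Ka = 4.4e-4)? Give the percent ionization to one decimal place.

8.1%

HNO2 ⇌ NO2- + H+; let x = [H+] at equilibrium.
Solve x² + 0.00044x − 2.73e-05 = 0 → x = 5.01 × 10^-3 M
Fraction ionized = 5.01 × 10^-3 / 0.062 = 0.0808 → 8.1%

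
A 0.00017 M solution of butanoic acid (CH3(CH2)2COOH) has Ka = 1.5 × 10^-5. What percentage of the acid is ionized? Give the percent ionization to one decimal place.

CH3(CH2)2COOH ⇌ CH3(CH2)2COO- + H+; let x = [H+] at equilibrium.
Solve x² + 1.5e-05x − 2.55e-09 = 0 → x = 4.36 × 10^-5 M
Fraction ionized = 4.36 × 10^-5 / 0.00017 = 0.2565 → 25.6%

25.6%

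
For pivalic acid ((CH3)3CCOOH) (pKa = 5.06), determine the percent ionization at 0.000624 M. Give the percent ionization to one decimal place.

(CH3)3CCOOH ⇌ (CH3)3CCOO- + H+; let x = [H+] at equilibrium.
Ka = 10^(−5.06) = 8.71 × 10^-6
Ka = x²/(C₀ − x); solving the quadratic gives x = 6.95 × 10^-5 M.
Fraction ionized = 6.95 × 10^-5 / 0.000624 = 0.1114 → 11.1%

11.1%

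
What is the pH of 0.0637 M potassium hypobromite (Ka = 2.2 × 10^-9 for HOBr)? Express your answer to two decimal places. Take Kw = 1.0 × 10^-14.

pH = 10.73

OBr- is the conjugate base of the weak acid HOBr.
Kb = Kw/Ka = 1.0×10^-14 / 2.2 × 10^-9 = 4.55 × 10^-6
Kb = x²/(0.0637 − x) = 4.55 × 10^-6
Assume x ≪ 0.0637: x ≈ √(4.55 × 10^-6 × 0.0637) = 5.38 × 10^-4 M
Check: 0.85% ionized — well under 5%, approximation valid.
pOH = −log(5.38 × 10^-4) = 3.27; pH = 14.00 − 3.27 = 10.73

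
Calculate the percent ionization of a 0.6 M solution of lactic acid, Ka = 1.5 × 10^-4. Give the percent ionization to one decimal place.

CH3CH(OH)COOH ⇌ CH3CH(OH)COO- + H+; let x = [H+] at equilibrium.
x ≈ √(Ka·C₀) = √(1.5 × 10^-4 × 0.6) = 9.49 × 10^-3 M
% ionization = x/C₀ × 100% = 9.49 × 10^-3/0.6 × 100% = 1.6%

1.6%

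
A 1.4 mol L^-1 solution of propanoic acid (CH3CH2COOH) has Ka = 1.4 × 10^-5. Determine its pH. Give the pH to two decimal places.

pH = 2.35

CH3CH2COOH ⇌ CH3CH2COO- + H+
Let x = [H+] at equilibrium. Ka = x²/(1.4 − x).
Since Ka ≪ C₀, x ≈ √(Ka·C₀) = 4.43 × 10^-3 M.
Check: 0.32% ionized — well under 5%, approximation valid.
pH = −log[H+] = −log(4.43 × 10^-3) = 2.35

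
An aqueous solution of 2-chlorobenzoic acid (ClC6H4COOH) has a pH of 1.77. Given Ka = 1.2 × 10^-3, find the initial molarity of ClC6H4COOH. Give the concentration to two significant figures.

[H+] = 10^(-1.77) = 1.70 × 10^-2 M = x
Ka = x²/(C₀ − x) ⇒ C₀ = x + x²/Ka
C₀ = 1.70 × 10^-2 + (1.70 × 10^-2)²/(1.2 × 10^-3) = 2.58 × 10^-1 M

C₀ = 2.6 × 10^-1 M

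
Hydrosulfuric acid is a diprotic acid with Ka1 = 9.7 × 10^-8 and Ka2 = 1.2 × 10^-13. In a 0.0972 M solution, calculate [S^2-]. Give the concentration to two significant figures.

1.2 × 10^-13 M

First ionization gives [H+] ≈ [HS-] = 9.71 × 10^-5 M.
Second step: Ka2 = [H+][S^2-]/[HS-] ≈ [S^2-] (since [H+] ≈ [HS-]).
So [S^2-] ≈ Ka2.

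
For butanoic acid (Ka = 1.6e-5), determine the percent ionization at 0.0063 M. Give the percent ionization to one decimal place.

4.9%

CH3(CH2)2COOH ⇌ CH3(CH2)2COO- + H+; let x = [H+] at equilibrium.
Solve x² + 1.6e-05x − 1.01e-07 = 0 → x = 3.10 × 10^-4 M
Fraction ionized = 3.10 × 10^-4 / 0.0063 = 0.0492 → 4.9%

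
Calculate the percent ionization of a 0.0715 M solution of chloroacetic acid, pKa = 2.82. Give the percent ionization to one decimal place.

13.5%

ClCH2COOH ⇌ ClCH2COO- + H+; let x = [H+] at equilibrium.
Ka = 10^(−2.82) = 1.51 × 10^-3
Solve x² + 0.00151x − 0.000108 = 0 → x = 9.66 × 10^-3 M
% ionization = x/C₀ × 100% = 9.66 × 10^-3/0.0715 × 100% = 13.5%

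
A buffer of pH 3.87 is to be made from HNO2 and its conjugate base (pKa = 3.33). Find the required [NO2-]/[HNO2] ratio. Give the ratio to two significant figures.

ratio = 3.5

pH = pKa + log(r) ⇒ log(r) = 3.87 − 3.33 = +0.54
r = [NO2-]/[HNO2] = 10^(+0.54) = 3.47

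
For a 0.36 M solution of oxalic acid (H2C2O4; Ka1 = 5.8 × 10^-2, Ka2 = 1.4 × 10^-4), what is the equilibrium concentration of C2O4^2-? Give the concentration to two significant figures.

First ionization gives [H+] ≈ [HC2O4-] = 1.18 × 10^-1 M.
Second step: Ka2 = [H+][C2O4^2-]/[HC2O4-] ≈ [C2O4^2-] (since [H+] ≈ [HC2O4-]).
So [C2O4^2-] ≈ Ka2.

1.4 × 10^-4 M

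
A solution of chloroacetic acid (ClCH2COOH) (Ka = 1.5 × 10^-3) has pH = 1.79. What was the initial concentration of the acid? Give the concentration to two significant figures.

[H+] = 10^(-1.79) = 1.62 × 10^-2 M = x
Ka = x²/(C₀ − x) ⇒ C₀ = x + x²/Ka
C₀ = 1.62 × 10^-2 + (1.62 × 10^-2)²/(1.5 × 10^-3) = 1.91 × 10^-1 M

C₀ = 1.9 × 10^-1 M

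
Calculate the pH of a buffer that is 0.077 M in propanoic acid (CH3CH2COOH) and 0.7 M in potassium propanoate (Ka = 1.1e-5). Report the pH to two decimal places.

pH = 5.92

pKa = −log(1.1 × 10^-5) = 4.959
pH = pKa + log([A⁻]/[HA]) = 4.959 + log(0.7/0.077)
pH = 4.959 + (+0.959) = 5.92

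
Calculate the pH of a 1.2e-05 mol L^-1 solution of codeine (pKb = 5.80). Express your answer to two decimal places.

pH = 8.56

C18H21NO3 + H2O ⇌ C18H22NO3+ + OH-
Kb = 10^(−5.80) = 1.58 × 10^-6
Kb = x²/(1.2e-05 − x) = 1.58 × 10^-6
The 5% rule fails; solving x² + Kb·x − Kb·C₀ = 0 exactly:
x = [−1.58e-06 + √(1.58e-06² + 7.58e-11)]/2 = 3.64 × 10^-6 M
pOH = 5.44, so pH = 14.00 − pOH = 8.56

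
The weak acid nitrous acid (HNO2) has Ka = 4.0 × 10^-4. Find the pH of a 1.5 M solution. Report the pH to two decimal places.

pH = 1.61

HNO2 ⇌ NO2- + H+
Ka = x²/(1.5 − x) = 4.0 × 10^-4
Assume x ≪ 1.5: x ≈ √(4.0 × 10^-4 × 1.5) = 2.45 × 10^-2 M
pH = −log(2.45 × 10^-2) = 1.61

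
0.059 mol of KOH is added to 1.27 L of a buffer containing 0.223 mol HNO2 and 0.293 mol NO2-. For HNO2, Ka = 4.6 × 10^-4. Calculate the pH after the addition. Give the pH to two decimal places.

pH = 3.67

After neutralization: n(HNO2) = 0.164 mol, n(NO2-) = 0.352 mol.
pKa = −log(4.6 × 10^-4) = 3.337
Henderson–Hasselbalch with mole ratio 0.352/0.164: pH = 3.337 + (+0.332)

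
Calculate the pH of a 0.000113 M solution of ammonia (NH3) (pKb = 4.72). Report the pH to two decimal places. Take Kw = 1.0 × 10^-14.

pH = 9.58

NH3 + H2O ⇌ NH4+ + OH-
Kb = 10^(−4.72) = 1.91 × 10^-5
Let x = [OH-] at equilibrium. Kb = x²/(0.000113 − x).
x is not negligible relative to C₀; solve x² + 1.91e-05·x − 2.16e-09 = 0.
x = (−Kb + √(Kb² + 4·Kb·C₀))/2 = 3.79 × 10^-5 M
pOH = −log(3.79 × 10^-5) = 4.42; pH = 14.00 − 4.42 = 9.58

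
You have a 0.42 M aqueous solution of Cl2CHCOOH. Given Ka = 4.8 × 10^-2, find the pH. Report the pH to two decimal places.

Cl2CHCOOH ⇌ Cl2CHCOO- + H+
Ka = x²/(0.42 − x) = 4.8 × 10^-2
Here C₀/Ka ≈ 8.75, so the small-x approximation fails. Use the quadratic:
x = [−0.048 + √(0.048² + 0.0806)]/2 = 1.20 × 10^-1 M
pH = −log(1.20 × 10^-1) = 0.92

pH = 0.92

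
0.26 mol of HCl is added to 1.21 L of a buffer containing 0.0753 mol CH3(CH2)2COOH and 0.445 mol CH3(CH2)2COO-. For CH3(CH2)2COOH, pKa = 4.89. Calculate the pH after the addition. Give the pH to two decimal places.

pH = 4.63

After neutralization: n(CH3(CH2)2COOH) = 0.335 mol, n(CH3(CH2)2COO-) = 0.185 mol.
Henderson–Hasselbalch with mole ratio 0.185/0.335: pH = 4.89 + (-0.258)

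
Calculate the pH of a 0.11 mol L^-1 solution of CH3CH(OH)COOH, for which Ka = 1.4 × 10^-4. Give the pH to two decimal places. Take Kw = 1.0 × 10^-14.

CH3CH(OH)COOH ⇌ CH3CH(OH)COO- + H+
From the ICE table, Ka = x²/(0.11 − x) = 1.4 × 10^-4.
Neglecting x in the denominator: x = √(1.4 × 10^-4 × 0.11) = 3.92 × 10^-3 M
Check: 3.6% ionized — well under 5%, approximation valid.
pH = −log[H+] = −log(3.92 × 10^-3) = 2.41

pH = 2.41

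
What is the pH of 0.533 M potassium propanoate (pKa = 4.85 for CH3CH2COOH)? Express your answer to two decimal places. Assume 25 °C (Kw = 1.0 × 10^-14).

pH = 9.29

CH3CH2COO- is the conjugate base of the weak acid CH3CH2COOH.
Ka = 10^(−4.85) = 1.41 × 10^-5
Kb = Kw/Ka = 1.0×10^-14 / 1.41 × 10^-5 = 7.09 × 10^-10
From the ICE table, Kb = x²/(0.533 − x) = 7.09 × 10^-10.
Since Kb ≪ C₀, x ≈ √(Kb·C₀) = 1.94 × 10^-5 M.
pOH = −log(1.94 × 10^-5) = 4.71; pH = 14.00 − 4.71 = 9.29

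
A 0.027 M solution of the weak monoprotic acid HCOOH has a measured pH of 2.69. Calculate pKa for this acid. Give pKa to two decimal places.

[H+] = 10^(-2.69) = 2.04 × 10^-3 M
At equilibrium [HA] = 0.027 − 2.04 × 10^-3 = 2.50 × 10^-2 M
Ka = [H+][A-]/[HA] = (2.04 × 10^-3)² / 2.50 × 10^-2 = 1.66 × 10^-4
pKa = -log(1.66 × 10^-4) = 3.78

pKa = 3.78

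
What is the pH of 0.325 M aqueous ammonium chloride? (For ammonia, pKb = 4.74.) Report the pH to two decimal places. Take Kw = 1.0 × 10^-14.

pH = 4.87

NH4+ is the conjugate acid of the weak base NH3.
Kb = 10^(−4.74) = 1.82 × 10^-5
Ka = Kw/Kb = 1.0×10^-14 / 1.82 × 10^-5 = 5.49 × 10^-10
Let x = [H+] at equilibrium. Ka = x²/(0.325 − x).
Neglecting x in the denominator: x = √(5.49 × 10^-10 × 0.325) = 1.34 × 10^-5 M
(x/C₀ = 0.0041% < 5%, so the approximation holds.)
pH = −log(1.34 × 10^-5) = 4.87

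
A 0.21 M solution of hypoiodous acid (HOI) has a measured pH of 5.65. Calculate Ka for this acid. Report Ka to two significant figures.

[H+] = 10^(-5.65) = 2.24 × 10^-6 M
At equilibrium [HA] = 0.21 − 2.24 × 10^-6 = 2.10 × 10^-1 M
Ka = [H+][A-]/[HA] = (2.24 × 10^-6)² / 2.10 × 10^-1 = 2.4 × 10^-11

Ka = 2.4 × 10^-11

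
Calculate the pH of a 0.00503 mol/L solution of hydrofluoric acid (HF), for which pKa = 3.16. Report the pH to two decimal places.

HF ⇌ F- + H+
Ka = 10^(−3.16) = 6.92 × 10^-4
Ka = [H+]²/(0.00503 − [H+]) = 6.92 × 10^-4
Here C₀/Ka ≈ 7.27, so the small-[H+] approximation fails. Use the quadratic:
[H+] = (−Ka + √(Ka² + 4·Ka·C₀))/2 = 1.55 × 10^-3 M
pH = −log(1.55 × 10^-3) = 2.81

pH = 2.81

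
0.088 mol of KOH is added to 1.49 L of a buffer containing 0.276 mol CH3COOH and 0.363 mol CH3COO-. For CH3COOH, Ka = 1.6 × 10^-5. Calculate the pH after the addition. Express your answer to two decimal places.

pH = 5.18

OH- converts CH3COOH to CH3COO-: CH3COOH → 0.188 mol, CH3COO- → 0.451 mol.
pKa = −log(1.6 × 10^-5) = 4.796
pH = pKa + log([A⁻]/[HA]) = 4.796 + log(0.451/0.188) = 4.796 +0.380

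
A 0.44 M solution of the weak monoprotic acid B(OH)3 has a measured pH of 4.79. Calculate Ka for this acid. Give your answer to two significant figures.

Ka = 6.0 × 10^-10

[H+] = 10^(-4.79) = 1.62 × 10^-5 M
At equilibrium [HA] = 0.44 − 1.62 × 10^-5 = 4.40 × 10^-1 M
Ka = [H+][A-]/[HA] = (1.62 × 10^-5)² / 4.40 × 10^-1 = 6.0 × 10^-10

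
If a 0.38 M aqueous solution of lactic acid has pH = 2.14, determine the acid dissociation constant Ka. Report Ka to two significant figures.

[H+] = 10^(-2.14) = 7.24 × 10^-3 M
At equilibrium [HA] = 0.38 − 7.24 × 10^-3 = 3.73 × 10^-1 M
Ka = [H+][A-]/[HA] = (7.24 × 10^-3)² / 3.73 × 10^-1 = 1.4 × 10^-4

Ka = 1.4 × 10^-4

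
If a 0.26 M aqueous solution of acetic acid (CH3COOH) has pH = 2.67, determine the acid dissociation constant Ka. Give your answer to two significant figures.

[H+] = 10^(-2.67) = 2.14 × 10^-3 M
At equilibrium [HA] = 0.26 − 2.14 × 10^-3 = 2.58 × 10^-1 M
Ka = [H+][A-]/[HA] = (2.14 × 10^-3)² / 2.58 × 10^-1 = 1.8 × 10^-5

Ka = 1.8 × 10^-5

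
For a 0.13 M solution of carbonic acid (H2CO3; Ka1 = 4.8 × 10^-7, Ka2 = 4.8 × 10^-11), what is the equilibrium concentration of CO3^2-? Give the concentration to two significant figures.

4.8 × 10^-11 M

First ionization gives [H+] ≈ [HCO3-] = 2.50 × 10^-4 M.
Second step: Ka2 = [H+][CO3^2-]/[HCO3-] ≈ [CO3^2-] (since [H+] ≈ [HCO3-]).
So [CO3^2-] ≈ Ka2.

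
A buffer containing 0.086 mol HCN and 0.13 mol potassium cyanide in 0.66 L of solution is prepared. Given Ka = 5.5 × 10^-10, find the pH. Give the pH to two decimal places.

pH = 9.44

pKa = −log(5.5 × 10^-10) = 9.260
pH = pKa + log([A⁻]/[HA]) = 9.260 + log(0.13/0.086)
pH = 9.260 + (+0.179) = 9.44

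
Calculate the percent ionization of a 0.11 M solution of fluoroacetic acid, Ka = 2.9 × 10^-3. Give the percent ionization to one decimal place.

FCH2COOH ⇌ FCH2COO- + H+; let x = [H+] at equilibrium.
Ka = x²/(C₀ − x); solving the quadratic gives x = 1.65 × 10^-2 M.
Fraction ionized = 1.65 × 10^-2 / 0.11 = 0.1500 → 15.0%

15.0%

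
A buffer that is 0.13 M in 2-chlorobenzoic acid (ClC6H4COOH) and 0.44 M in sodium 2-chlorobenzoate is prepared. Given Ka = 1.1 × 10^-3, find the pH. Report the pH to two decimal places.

pH = 3.49

pKa = −log(1.1 × 10^-3) = 2.959
Using pH = pKa + log([base]/[acid]) with [base]/[acid] = 0.44/0.13:
pH = 2.959 + (+0.530) = 3.49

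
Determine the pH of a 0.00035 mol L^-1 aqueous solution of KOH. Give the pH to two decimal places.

pH = 10.54

KOH is a strong base; [OH-] = 0.00035 M.
pOH = -log(0.00035) = 3.46
pH = 14.00 - 3.46 = 10.54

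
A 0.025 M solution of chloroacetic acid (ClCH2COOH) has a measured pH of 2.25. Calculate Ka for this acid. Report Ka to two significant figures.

Ka = 1.6 × 10^-3

[H+] = 10^(-2.25) = 5.62 × 10^-3 M
At equilibrium [HA] = 0.025 − 5.62 × 10^-3 = 1.94 × 10^-2 M
Ka = [H+][A-]/[HA] = (5.62 × 10^-3)² / 1.94 × 10^-2 = 1.6 × 10^-3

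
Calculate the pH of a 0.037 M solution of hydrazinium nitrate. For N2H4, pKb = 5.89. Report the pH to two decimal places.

N2H5+ is the conjugate acid of the weak base N2H4.
Kb = 10^(−5.89) = 1.29 × 10^-6
Ka = Kw/Kb = 1.0×10^-14 / 1.29 × 10^-6 = 7.75 × 10^-9
From the ICE table, Ka = [H+]²/(0.037 − [H+]) = 7.75 × 10^-9.
Since Ka ≪ C₀, [H+] ≈ √(Ka·C₀) = 1.69 × 10^-5 M.
Check: 0.046% ionized — well under 5%, approximation valid.
pH = −log(1.69 × 10^-5) = 4.77

pH = 4.77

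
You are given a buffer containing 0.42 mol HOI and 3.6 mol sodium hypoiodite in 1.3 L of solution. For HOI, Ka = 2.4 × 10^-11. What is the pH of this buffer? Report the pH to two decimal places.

pKa = −log(2.4 × 10^-11) = 10.620
Using pH = pKa + log([base]/[acid]) with [base]/[acid] = 3.6/0.42:
pH = 10.620 + (+0.933) = 11.55

pH = 11.55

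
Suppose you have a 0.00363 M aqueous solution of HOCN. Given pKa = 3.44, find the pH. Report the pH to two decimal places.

HOCN ⇌ OCN- + H+
Ka = 10^(−3.44) = 3.63 × 10^-4
Ka = [H+]²/(0.00363 − [H+]) = 3.63 × 10^-4
[H+] is not negligible relative to C₀; solve [H+]² + 0.000363·[H+] − 1.32e-06 = 0.
[H+] = (−Ka + √(Ka² + 4·Ka·C₀))/2 = 9.81 × 10^-4 M
pH = −log[H+] = −log(9.81 × 10^-4) = 3.01

pH = 3.01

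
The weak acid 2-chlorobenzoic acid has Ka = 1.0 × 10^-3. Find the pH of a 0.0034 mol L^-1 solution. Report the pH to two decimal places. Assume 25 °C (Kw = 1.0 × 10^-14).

ClC6H4COOH ⇌ ClC6H4COO- + H+
Ka = [H+]²/(0.0034 − [H+]) = 1.0 × 10^-3
The 5% rule fails; solving [H+]² + Ka·[H+] − Ka·C₀ = 0 exactly:
[H+] = [−0.001 + √(0.001² + 1.36e-05)]/2 = 1.41 × 10^-3 M
pH = −log[H+] = −log(1.41 × 10^-3) = 2.85

pH = 2.85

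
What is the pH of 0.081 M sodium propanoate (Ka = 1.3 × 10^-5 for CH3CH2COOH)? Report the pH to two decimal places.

pH = 8.90

CH3CH2COO- is the conjugate base of the weak acid CH3CH2COOH.
Kb = Kw/Ka = 1.0×10^-14 / 1.3 × 10^-5 = 7.69 × 10^-10
Kb = x²/(0.081 − x) = 7.69 × 10^-10
Since Kb ≪ C₀, x ≈ √(Kb·C₀) = 7.89 × 10^-6 M.
pOH = −log(7.89 × 10^-6) = 5.10; pH = 14.00 − 5.10 = 8.90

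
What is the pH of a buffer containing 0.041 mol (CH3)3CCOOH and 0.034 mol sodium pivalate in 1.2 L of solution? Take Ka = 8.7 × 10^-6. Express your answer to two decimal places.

pKa = −log(8.7 × 10^-6) = 5.060
pH = pKa + log([A⁻]/[HA]) = 5.060 + log(0.034/0.041)
pH = 5.060 + (-0.081) = 4.98

pH = 4.98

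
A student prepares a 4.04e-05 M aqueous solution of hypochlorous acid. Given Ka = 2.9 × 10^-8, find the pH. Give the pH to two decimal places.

pH = 5.97

HOCl ⇌ OCl- + H+
From the ICE table, Ka = [H+]²/(4.04e-05 − [H+]) = 2.9 × 10^-8.
Since Ka ≪ C₀, [H+] ≈ √(Ka·C₀) = 1.08 × 10^-6 M.
([H+]/C₀ = 2.7% < 5%, so the approximation holds.)
pH = −log[H+] = −log(1.08 × 10^-6) = 5.97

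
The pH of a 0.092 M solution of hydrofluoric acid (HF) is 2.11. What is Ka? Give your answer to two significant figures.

[H+] = 10^(-2.11) = 7.76 × 10^-3 M
At equilibrium [HA] = 0.092 − 7.76 × 10^-3 = 8.42 × 10^-2 M
Ka = [H+][A-]/[HA] = (7.76 × 10^-3)² / 8.42 × 10^-2 = 7.2 × 10^-4

Ka = 7.2 × 10^-4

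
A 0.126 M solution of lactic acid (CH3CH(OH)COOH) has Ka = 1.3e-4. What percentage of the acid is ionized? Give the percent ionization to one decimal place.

CH3CH(OH)COOH ⇌ CH3CH(OH)COO- + H+; let x = [H+] at equilibrium.
x ≈ √(Ka·C₀) = √(1.3 × 10^-4 × 0.126) = 4.05 × 10^-3 M
% ionization = x/C₀ × 100% = 4.05 × 10^-3/0.126 × 100% = 3.2%

3.2%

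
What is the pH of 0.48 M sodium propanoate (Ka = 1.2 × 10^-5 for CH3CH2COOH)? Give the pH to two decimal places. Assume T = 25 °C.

pH = 9.30

CH3CH2COO- is the conjugate base of the weak acid CH3CH2COOH.
Kb = Kw/Ka = 1.0×10^-14 / 1.2 × 10^-5 = 8.33 × 10^-10
From the ICE table, Kb = [OH-]²/(0.48 − [OH-]) = 8.33 × 10^-10.
Since Kb ≪ C₀, [OH-] ≈ √(Kb·C₀) = 2.00 × 10^-5 M.
pOH = −log(2.00 × 10^-5) = 4.70; pH = 14.00 − 4.70 = 9.30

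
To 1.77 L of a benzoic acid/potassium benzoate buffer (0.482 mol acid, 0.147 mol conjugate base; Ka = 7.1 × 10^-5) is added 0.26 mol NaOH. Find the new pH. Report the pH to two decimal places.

OH- converts C6H5COOH to C6H5COO-: C6H5COOH → 0.222 mol, C6H5COO- → 0.407 mol.
pKa = −log(7.1 × 10^-5) = 4.149
Henderson–Hasselbalch with mole ratio 0.407/0.222: pH = 4.149 + (+0.263)

pH = 4.41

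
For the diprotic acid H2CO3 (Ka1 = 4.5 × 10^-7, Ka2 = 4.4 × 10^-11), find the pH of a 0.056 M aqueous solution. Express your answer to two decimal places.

pH = 3.80

Ka1 ≫ Ka2, so treat the first dissociation as the only significant source of H+.
Ka1 = x²/(0.056 − x) = 4.5 × 10^-7
x ≈ √(4.5 × 10^-7 × 0.056) = 1.59 × 10^-4 M
pH = −log(1.59 × 10^-4) = 3.80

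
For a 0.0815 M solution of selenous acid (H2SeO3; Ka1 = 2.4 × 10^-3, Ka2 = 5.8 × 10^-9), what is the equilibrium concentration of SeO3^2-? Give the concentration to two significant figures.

First ionization gives [H+] ≈ [HSeO3-] = 1.28 × 10^-2 M.
Second step: Ka2 = [H+][SeO3^2-]/[HSeO3-] ≈ [SeO3^2-] (since [H+] ≈ [HSeO3-]).
So [SeO3^2-] ≈ Ka2.

5.8 × 10^-9 M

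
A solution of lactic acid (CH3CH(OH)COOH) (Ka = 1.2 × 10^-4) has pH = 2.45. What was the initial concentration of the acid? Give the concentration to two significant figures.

C₀ = 1.1 × 10^-1 M

[H+] = 10^(-2.45) = 3.55 × 10^-3 M = x
Ka = x²/(C₀ − x) ⇒ C₀ = x + x²/Ka
C₀ = 3.55 × 10^-3 + (3.55 × 10^-3)²/(1.2 × 10^-4) = 1.09 × 10^-1 M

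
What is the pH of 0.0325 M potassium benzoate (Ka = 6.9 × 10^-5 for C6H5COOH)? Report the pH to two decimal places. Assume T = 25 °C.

C6H5COO- is the conjugate base of the weak acid C6H5COOH.
Kb = Kw/Ka = 1.0×10^-14 / 6.9 × 10^-5 = 1.45 × 10^-10
From the ICE table, Kb = [OH-]²/(0.0325 − [OH-]) = 1.45 × 10^-10.
Assume [OH-] ≪ 0.0325: [OH-] ≈ √(1.45 × 10^-10 × 0.0325) = 2.17 × 10^-6 M
Check: 0.0067% ionized — well under 5%, approximation valid.
pOH = 5.66, so pH = 14.00 − pOH = 8.34

pH = 8.34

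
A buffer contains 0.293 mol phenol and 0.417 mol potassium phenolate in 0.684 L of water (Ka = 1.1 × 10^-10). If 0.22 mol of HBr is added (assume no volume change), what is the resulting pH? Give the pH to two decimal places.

Added H+ converts C6H5O- to C6H5OH: C6H5OH → 0.513 mol, C6H5O- → 0.197 mol.
pKa = −log(1.1 × 10^-10) = 9.959
pH = pKa + log(n_C6H5O-/n_C6H5OH) = 9.959 + log(0.197/0.513) = 9.959 + (-0.416)

pH = 9.54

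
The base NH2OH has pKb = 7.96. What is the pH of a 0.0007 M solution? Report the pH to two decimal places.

pH = 8.44

NH2OH + H2O ⇌ NH3OH+ + OH-
Kb = 10^(−7.96) = 1.10 × 10^-8
Kb = [OH-]²/(0.0007 − [OH-]) = 1.10 × 10^-8
Assume [OH-] ≪ 0.0007: [OH-] ≈ √(1.10 × 10^-8 × 0.0007) = 2.77 × 10^-6 M
pOH = −log(2.77 × 10^-6) = 5.56; pH = 14.00 − 5.56 = 8.44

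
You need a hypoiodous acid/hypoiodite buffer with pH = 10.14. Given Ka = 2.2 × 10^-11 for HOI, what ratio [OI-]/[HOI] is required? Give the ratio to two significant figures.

pKa = -log(2.2 × 10^-11) = 10.658
pH = pKa + log(r) ⇒ log(r) = 10.14 − 10.658 = -0.518
r = [OI-]/[HOI] = 10^(-0.518) = 0.303

ratio = 0.30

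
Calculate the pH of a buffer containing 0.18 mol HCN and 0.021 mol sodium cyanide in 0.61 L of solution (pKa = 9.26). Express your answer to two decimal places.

pH = 8.33

Using pH = pKa + log([base]/[acid]) with [base]/[acid] = 0.021/0.18:
pH = 9.26 + (-0.933) = 8.33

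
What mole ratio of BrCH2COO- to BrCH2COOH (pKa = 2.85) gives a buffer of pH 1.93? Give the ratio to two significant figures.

ratio = 0.12

pH = pKa + log(r) ⇒ log(r) = 1.93 − 2.85 = -0.92
r = [BrCH2COO-]/[BrCH2COOH] = 10^(-0.92) = 0.12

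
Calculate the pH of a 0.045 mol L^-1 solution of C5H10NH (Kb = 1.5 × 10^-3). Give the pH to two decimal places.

C5H10NH + H2O ⇌ C5H10NH2+ + OH-
From the ICE table, Kb = x²/(0.045 − x) = 1.5 × 10^-3.
x is not negligible relative to C₀; solve x² + 0.0015·x − 6.75e-05 = 0.
x = [−0.0015 + √(0.0015² + 0.00027)]/2 = 7.50 × 10^-3 M
pOH = 2.12, so pH = 14.00 − pOH = 11.88

pH = 11.88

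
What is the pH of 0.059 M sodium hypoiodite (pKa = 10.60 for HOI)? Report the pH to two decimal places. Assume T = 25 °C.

OI- is the conjugate base of the weak acid HOI.
Ka = 10^(−10.60) = 2.51 × 10^-11
Kb = Kw/Ka = 1.0×10^-14 / 2.51 × 10^-11 = 3.98 × 10^-4
Kb = x²/(0.059 − x) = 3.98 × 10^-4
Here C₀/Kb ≈ 148, so the small-x approximation fails. Use the quadratic:
x = [−0.000398 + √(0.000398² + 9.39e-05)]/2 = 4.65 × 10^-3 M
pOH = −log(4.65 × 10^-3) = 2.33; pH = 14.00 − 2.33 = 11.67

pH = 11.67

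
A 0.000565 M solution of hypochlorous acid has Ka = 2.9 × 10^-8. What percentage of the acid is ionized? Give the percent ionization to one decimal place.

HOCl ⇌ OCl- + H+; let x = [H+] at equilibrium.
x ≈ √(Ka·C₀) = √(2.9 × 10^-8 × 0.000565) = 4.05 × 10^-6 M
Fraction ionized = 4.05 × 10^-6 / 0.000565 = 0.0072 → 0.7%

0.7%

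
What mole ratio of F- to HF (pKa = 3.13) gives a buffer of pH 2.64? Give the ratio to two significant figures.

ratio = 0.32

pH = pKa + log(r) ⇒ log(r) = 2.64 − 3.13 = -0.49
r = [F-]/[HF] = 10^(-0.49) = 0.324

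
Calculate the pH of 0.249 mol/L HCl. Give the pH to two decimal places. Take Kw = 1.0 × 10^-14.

HCl is a strong acid and dissociates completely, so [H+] = 0.249 M.
pH = -log(0.249) = 0.60

pH = 0.60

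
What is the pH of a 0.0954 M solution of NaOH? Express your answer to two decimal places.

NaOH is a strong base; [OH-] = 0.0954 M.
pOH = -log(0.0954) = 1.02
pH = 14.00 - 1.02 = 12.98

pH = 12.98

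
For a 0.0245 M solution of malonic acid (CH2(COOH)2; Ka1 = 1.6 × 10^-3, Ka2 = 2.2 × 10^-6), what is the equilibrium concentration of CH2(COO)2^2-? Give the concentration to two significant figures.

2.2 × 10^-6 M

First ionization gives [H+] ≈ [CH2(COOH)COO-] = 5.51 × 10^-3 M.
Second step: Ka2 = [H+][CH2(COO)2^2-]/[CH2(COOH)COO-] ≈ [CH2(COO)2^2-] (since [H+] ≈ [CH2(COOH)COO-]).
So [CH2(COO)2^2-] ≈ Ka2.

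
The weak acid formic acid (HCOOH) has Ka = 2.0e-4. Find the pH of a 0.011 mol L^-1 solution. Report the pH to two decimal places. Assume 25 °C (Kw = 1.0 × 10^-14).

HCOOH ⇌ HCOO- + H+
Ka = [H+]²/(0.011 − [H+]) = 2.0 × 10^-4
Here C₀/Ka ≈ 55, so the small-[H+] approximation fails. Use the quadratic:
[H+] = (−Ka + √(Ka² + 4·Ka·C₀))/2 = 1.39 × 10^-3 M
pH = −log(1.39 × 10^-3) = 2.86

pH = 2.86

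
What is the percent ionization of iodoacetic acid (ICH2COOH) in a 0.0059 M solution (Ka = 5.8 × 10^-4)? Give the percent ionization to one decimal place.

ICH2COOH ⇌ ICH2COO- + H+; let x = [H+] at equilibrium.
Solve x² + 0.00058x − 3.42e-06 = 0 → x = 1.58 × 10^-3 M
Fraction ionized = 1.58 × 10^-3 / 0.0059 = 0.2678 → 26.8%

26.8%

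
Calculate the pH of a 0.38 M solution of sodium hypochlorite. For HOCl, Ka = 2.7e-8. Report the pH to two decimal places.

OCl- is the conjugate base of the weak acid HOCl.
Kb = Kw/Ka = 1.0×10^-14 / 2.7 × 10^-8 = 3.70 × 10^-7
From the ICE table, Kb = [OH-]²/(0.38 − [OH-]) = 3.70 × 10^-7.
Since Kb ≪ C₀, [OH-] ≈ √(Kb·C₀) = 3.75 × 10^-4 M.
Check: 0.099% ionized — well under 5%, approximation valid.
pOH = 3.43, so pH = 14.00 − pOH = 10.57

pH = 10.57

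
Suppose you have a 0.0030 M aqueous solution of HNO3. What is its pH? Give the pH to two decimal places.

HNO3 is a strong acid and dissociates completely, so [H+] = 0.0030 M.
pH = -log(0.003) = 2.52

pH = 2.52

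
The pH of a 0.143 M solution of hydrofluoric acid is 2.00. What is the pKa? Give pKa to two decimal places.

pKa = 3.12

[H+] = 10^(-2.00) = 1.00 × 10^-2 M
At equilibrium [HA] = 0.143 − 1.00 × 10^-2 = 1.33 × 10^-1 M
Ka = [H+][A-]/[HA] = (1.00 × 10^-2)² / 1.33 × 10^-1 = 7.52 × 10^-4
pKa = -log(7.52 × 10^-4) = 3.12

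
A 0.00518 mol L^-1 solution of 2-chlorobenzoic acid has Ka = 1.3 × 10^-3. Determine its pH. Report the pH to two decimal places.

pH = 2.69

ClC6H4COOH ⇌ ClC6H4COO- + H+
Let x = [H+] at equilibrium. Ka = x²/(0.00518 − x).
The 5% rule fails; solving x² + Ka·x − Ka·C₀ = 0 exactly:
x = (−Ka + √(Ka² + 4·Ka·C₀))/2 = 2.03 × 10^-3 M
pH = −log(2.03 × 10^-3) = 2.69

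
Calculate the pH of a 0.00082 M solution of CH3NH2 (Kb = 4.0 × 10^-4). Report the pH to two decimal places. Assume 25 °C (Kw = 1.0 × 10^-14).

CH3NH2 + H2O ⇌ CH3NH3+ + OH-
From the ICE table, Kb = x²/(0.00082 − x) = 4.0 × 10^-4.
Here C₀/Kb ≈ 2.05, so the small-x approximation fails. Use the quadratic:
x = [−0.0004 + √(0.0004² + 1.31e-06)]/2 = 4.07 × 10^-4 M
pOH = 3.39, so pH = 14.00 − pOH = 10.61

pH = 10.61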